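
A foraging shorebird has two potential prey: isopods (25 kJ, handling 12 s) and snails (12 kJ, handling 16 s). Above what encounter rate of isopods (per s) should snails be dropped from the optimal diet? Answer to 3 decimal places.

0.047 per s

At the threshold, the rate on isopods alone equals the profitability of snails: λ·25/(1 + λ·12) = 12/16 = 0.75.
Rearranging, λ(25 − 0.75×12) = 0.75, so λ = 0.75/16 = 0.04688 per s.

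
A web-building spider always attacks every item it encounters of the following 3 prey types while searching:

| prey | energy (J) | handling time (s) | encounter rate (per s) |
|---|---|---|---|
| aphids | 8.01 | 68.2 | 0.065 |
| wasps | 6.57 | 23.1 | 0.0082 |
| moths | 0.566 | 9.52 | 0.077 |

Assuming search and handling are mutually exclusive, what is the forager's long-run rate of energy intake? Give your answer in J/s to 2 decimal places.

R = Σλ_iE_i / (1 + Σλ_ih_i)
Numerator: 0.065×8.01 + 0.0082×6.57 + 0.077×0.566 = 0.6181
Denominator: 1 + 0.065×68.2 + 0.0082×23.1 + 0.077×9.52 = 6.355
R = 0.6181/6.355 = 0.09726 J/s

0.10 J/s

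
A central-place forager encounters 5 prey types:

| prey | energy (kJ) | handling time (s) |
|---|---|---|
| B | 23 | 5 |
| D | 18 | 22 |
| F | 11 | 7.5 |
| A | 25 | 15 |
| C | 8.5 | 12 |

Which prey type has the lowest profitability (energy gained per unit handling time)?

C

In descending order of E/h:
B: 23/5 = 4.6 kJ/s
A: 25/15 = 1.67 kJ/s
F: 11/7.5 = 1.47 kJ/s
D: 18/22 = 0.818 kJ/s
C: 8.5/12 = 0.708 kJ/s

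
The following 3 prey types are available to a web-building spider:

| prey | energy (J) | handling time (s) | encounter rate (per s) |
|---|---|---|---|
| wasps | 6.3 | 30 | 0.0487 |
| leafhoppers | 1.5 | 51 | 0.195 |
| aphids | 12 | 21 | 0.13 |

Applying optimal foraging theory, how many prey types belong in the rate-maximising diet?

1

Rank by E/h (J/s): aphids 0.571, wasps 0.21, leafhoppers 0.0294. Include each in turn until the next type's E/h falls below the running intake rate.
Rate on top 1: 0.4182. wasps: 0.21 < 0.4182 → exclude; stop.
Optimal diet: aphids — 1 of 3 types.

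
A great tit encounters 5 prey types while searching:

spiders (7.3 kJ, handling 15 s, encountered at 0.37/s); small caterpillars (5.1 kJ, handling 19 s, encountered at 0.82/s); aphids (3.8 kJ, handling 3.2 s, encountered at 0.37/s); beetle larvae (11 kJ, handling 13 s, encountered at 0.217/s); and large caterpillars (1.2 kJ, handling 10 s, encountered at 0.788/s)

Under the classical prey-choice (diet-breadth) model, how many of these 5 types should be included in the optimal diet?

2

Profitabilities (E/h, kJ/s): aphids 1.19, beetle larvae 0.846, spiders 0.487, small caterpillars 0.268, large caterpillars 0.12. Add prey in this order while the next type's profitability exceeds the intake rate on those already taken.
Rate on top 1: 0.6438. beetle larvae: 0.846 > 0.6438 → include.
Rate on top 2: 0.7578. spiders: 0.487 < 0.7578 → exclude; stop.
Optimal diet: aphids, beetle larvae — 2 of 5 types.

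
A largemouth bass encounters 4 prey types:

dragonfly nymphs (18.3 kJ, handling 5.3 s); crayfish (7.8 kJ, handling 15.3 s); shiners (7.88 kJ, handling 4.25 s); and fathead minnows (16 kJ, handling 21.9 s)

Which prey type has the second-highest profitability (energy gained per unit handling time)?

Profitability E/h (kJ/s): dragonfly nymphs = 18.3/5.3 = 3.45, crayfish = 7.8/15.3 = 0.51, shiners = 7.88/4.25 = 1.85, fathead minnows = 16/21.9 = 0.731.
Ranked: dragonfly nymphs > shiners > fathead minnows > crayfish.

shiners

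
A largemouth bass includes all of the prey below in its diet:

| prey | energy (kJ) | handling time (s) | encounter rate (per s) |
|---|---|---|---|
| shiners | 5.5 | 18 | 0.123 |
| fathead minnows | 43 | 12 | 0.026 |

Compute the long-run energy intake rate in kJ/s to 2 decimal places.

0.51 kJ/s

R = (0.123×5.5 + 0.026×43) / (1 + 0.123×18 + 0.026×12) = 1.794/3.526 = 0.5089 kJ/s.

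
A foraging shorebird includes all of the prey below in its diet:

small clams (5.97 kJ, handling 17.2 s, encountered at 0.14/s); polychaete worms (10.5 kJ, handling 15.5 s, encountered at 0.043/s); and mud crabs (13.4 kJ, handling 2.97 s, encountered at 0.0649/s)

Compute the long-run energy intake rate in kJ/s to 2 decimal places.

R = (0.14×5.97 + 0.043×10.5 + 0.0649×13.4) / (1 + 0.14×17.2 + 0.043×15.5 + 0.0649×2.97) = 2.157/4.267 = 0.5055 kJ/s.

0.51 kJ/s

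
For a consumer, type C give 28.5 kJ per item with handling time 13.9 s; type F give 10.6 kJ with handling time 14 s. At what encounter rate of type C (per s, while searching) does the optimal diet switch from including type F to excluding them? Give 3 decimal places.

0.042 per s

At the threshold, the rate on type C alone equals the profitability of type F: λ·28.5/(1 + λ·13.9) = 10.6/14 = 0.7571.
Rearranging, λ(28.5 − 0.7571×13.9) = 0.7571, so λ = 0.7571/17.98 = 0.04212 per s.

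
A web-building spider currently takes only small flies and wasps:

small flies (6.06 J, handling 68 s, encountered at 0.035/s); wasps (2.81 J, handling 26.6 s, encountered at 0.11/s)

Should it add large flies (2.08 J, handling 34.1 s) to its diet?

On small flies and wasps alone, R = ΣλE/(1+Σλh) = 0.5212/6.306 = 0.08265 J/s.
large flies: E/h = 2.08/34.1 = 0.061 J/s.
Since 0.061 < R, time spent handling large flies is better spent searching.

No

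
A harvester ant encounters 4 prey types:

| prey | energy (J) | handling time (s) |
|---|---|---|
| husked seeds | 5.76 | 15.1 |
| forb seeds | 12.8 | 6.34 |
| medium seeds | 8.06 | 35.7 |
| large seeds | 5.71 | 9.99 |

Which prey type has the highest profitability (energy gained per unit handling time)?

forb seeds

Profitability E/h (J/s): husked seeds = 5.76/15.1 = 0.381, forb seeds = 12.8/6.34 = 2.02, medium seeds = 8.06/35.7 = 0.226, large seeds = 5.71/9.99 = 0.572.
Ranked: forb seeds > large seeds > husked seeds > medium seeds.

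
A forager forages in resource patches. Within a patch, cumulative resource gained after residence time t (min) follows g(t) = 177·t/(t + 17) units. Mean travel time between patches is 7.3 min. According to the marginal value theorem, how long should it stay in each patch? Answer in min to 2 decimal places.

11.14 min

By the marginal value theorem, leave when the instantaneous gain rate g'(t) equals the habitat-wide average g(t)/(T + t).
g'(t) = 177·17/(t + 17)². Setting 177·17/(t+17)² = 177t/[(t+17)(7.3+t)] gives 17(7.3+t) = t(t+17), so t² = 17×7.3 = 124.1.
t* = √124.1 = 11.14 min.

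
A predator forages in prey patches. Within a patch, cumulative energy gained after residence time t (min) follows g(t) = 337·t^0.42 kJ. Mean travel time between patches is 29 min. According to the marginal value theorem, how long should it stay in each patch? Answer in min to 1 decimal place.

Optimal t* satisfies g'(t*) = g(t*)/(T + t*).
g'(t) = 0.42·337·t^-0.58. Setting 0.42·337·t^-0.58 = 337·t^0.42/(29+t) gives 0.42(29+t) = t, so 0.58·t = 0.42×29.
t* = 0.42×29/0.58 = 21 min.

21.0 min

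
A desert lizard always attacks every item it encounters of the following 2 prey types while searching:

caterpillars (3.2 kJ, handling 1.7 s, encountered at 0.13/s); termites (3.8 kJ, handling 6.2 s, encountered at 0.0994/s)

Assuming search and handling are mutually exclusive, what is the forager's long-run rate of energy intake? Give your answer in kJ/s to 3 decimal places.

0.432 kJ/s

R = (0.13×3.2 + 0.0994×3.8) / (1 + 0.13×1.7 + 0.0994×6.2) = 0.7937/1.837 = 0.432 kJ/s.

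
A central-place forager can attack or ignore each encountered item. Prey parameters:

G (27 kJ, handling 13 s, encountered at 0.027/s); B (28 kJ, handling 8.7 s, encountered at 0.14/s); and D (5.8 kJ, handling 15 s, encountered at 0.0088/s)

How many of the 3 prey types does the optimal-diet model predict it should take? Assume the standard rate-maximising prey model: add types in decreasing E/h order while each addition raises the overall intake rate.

2

E/h in descending order: B 3.22, G 2.08, D 0.387 kJ/s. The optimal diet is the largest prefix of this list for which every included type satisfies E_i/h_i > R on the types above it.
Rate on top 1: 1.767. G: 2.08 > 1.767 → include.
Rate on top 2: 1.81. D: 0.387 < 1.81 → exclude; stop.
Optimal diet: B, G — 2 of 3 types.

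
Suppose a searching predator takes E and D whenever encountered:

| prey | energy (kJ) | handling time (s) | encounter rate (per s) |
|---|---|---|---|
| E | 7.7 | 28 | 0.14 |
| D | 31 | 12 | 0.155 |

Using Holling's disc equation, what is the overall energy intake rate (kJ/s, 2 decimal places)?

R = (0.14×7.7 + 0.155×31) / (1 + 0.14×28 + 0.155×12) = 5.883/6.78 = 0.8677 kJ/s.

0.87 kJ/s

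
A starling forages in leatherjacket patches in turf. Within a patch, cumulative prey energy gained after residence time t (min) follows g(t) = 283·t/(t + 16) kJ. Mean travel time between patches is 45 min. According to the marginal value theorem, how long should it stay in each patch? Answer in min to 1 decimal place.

Optimal t* satisfies g'(t*) = g(t*)/(T + t*).
g'(t) = 283·16/(t + 16)². Setting 283·16/(t+16)² = 283t/[(t+16)(45+t)] gives 16(45+t) = t(t+16), so t² = 16×45 = 720.
t* = √720 = 26.83 min.

26.8 min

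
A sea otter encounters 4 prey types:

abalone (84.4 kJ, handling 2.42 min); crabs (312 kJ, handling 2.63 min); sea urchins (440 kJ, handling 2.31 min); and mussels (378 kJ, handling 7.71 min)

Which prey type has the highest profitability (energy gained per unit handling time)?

sea urchins

Profitability E/h (kJ/min): abalone = 84.4/2.42 = 34.9, crabs = 312/2.63 = 119, sea urchins = 440/2.31 = 190, mussels = 378/7.71 = 49.
Ranked: sea urchins > crabs > mussels > abalone.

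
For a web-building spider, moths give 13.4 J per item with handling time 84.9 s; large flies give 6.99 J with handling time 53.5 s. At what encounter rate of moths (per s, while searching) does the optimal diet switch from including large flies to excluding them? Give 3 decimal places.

0.057 per s

Drop large flies once their profitability E₂/h₂ falls below the rate achievable on moths alone: E₂/h₂ = λE₁/(1 + λh₁).
Solve for λ: λE₁h₂ = E₂(1 + λh₁) → λ(E₁h₂ − E₂h₁) = E₂ → λ = E₂/(E₁h₂ − E₂h₁).
λ = 6.99/(13.4×53.5 − 6.99×84.9) = 6.99/123.4 = 0.05662 per s.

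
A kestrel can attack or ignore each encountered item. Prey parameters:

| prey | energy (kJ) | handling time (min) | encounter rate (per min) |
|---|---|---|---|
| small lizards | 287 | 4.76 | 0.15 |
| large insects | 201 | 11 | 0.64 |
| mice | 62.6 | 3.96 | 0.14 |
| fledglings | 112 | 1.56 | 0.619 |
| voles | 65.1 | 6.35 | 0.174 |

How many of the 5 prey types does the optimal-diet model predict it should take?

E/h in descending order: fledglings 71.8, small lizards 60.3, large insects 18.3, mice 15.8, voles 10.3 kJ/min. The optimal diet is the largest prefix of this list for which every included type satisfies E_i/h_i > R on the types above it.
Rate on top 1: 35.27. small lizards: 60.3 > 35.27 → include.
Rate on top 2: 41.94. large insects: 18.3 < 41.94 → exclude; stop.
Optimal diet: fledglings, small lizards — 2 of 5 types.

2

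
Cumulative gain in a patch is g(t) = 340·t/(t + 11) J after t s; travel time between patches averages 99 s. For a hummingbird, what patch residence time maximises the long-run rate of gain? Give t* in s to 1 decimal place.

33.0 s

Maximise g(t)/(T+t): set derivative to zero → g'(t)(T+t) = g(t).
g'(t) = 340·11/(t + 11)². Setting 340·11/(t+11)² = 340t/[(t+11)(99+t)] gives 11(99+t) = t(t+11), so t² = 11×99 = 1089.
t* = √1089 = 33 s.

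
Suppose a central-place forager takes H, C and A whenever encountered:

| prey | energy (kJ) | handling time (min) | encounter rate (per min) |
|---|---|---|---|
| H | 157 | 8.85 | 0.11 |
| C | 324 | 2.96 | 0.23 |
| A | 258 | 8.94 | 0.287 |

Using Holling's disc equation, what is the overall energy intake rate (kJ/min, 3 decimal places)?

31.769 kJ/min

R = Σλ_iE_i / (1 + Σλ_ih_i)
Numerator: 0.11×157 + 0.23×324 + 0.287×258 = 165.8
Denominator: 1 + 0.11×8.85 + 0.23×2.96 + 0.287×8.94 = 5.22
R = 165.8/5.22 = 31.77 kJ/min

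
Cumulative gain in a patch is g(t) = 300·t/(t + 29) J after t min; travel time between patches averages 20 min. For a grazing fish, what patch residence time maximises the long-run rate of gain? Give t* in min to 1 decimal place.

24.1 min

Optimal t* satisfies g'(t*) = g(t*)/(T + t*).
g'(t) = 300·29/(t + 29)². Setting 300·29/(t+29)² = 300t/[(t+29)(20+t)] gives 29(20+t) = t(t+29), so t² = 29×20 = 580.
t* = √580 = 24.08 min.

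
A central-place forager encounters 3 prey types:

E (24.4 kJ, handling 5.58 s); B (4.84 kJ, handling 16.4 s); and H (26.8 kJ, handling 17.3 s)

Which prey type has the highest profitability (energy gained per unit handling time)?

E

Profitability E/h (kJ/s): E = 24.4/5.58 = 4.37, B = 4.84/16.4 = 0.295, H = 26.8/17.3 = 1.55.
Ranked: E > H > B.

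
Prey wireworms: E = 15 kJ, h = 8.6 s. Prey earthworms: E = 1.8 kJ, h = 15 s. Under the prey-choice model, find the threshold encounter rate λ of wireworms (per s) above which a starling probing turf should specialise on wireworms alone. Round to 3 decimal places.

0.009 per s

The zero-one rule: include earthworms iff E₂/h₂ > λE₁/(1+λh₁). Equality gives the switch point.
λE₁h₂ = E₂ + λE₂h₁ ⇒ λ = E₂/(E₁h₂ − E₂h₁) = 1.8/(225 − 15.48) = 0.008591 per s.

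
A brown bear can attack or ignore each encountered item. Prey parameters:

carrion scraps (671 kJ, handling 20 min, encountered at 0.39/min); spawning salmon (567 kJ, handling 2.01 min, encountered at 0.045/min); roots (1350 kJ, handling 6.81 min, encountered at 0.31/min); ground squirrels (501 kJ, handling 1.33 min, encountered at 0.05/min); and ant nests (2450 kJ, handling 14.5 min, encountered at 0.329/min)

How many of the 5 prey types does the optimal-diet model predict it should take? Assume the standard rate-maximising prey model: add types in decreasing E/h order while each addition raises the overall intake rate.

Profitabilities (E/h, kJ/min): ground squirrels 377, spawning salmon 282, roots 198, ant nests 169, carrion scraps 33.5. Add prey in this order while the next type's profitability exceeds the intake rate on those already taken.
Rate on top 1: 23.49. spawning salmon: 282 > 23.49 → include.
Rate on top 2: 43.71. roots: 198 > 43.71 → include.
Rate on top 3: 143.5. ant nests: 169 > 143.5 → include.
Rate on top 4: 158.6. carrion scraps: 33.5 < 158.6 → exclude; stop.
Optimal diet: ground squirrels, spawning salmon, roots, ant nests — 4 of 5 types.

4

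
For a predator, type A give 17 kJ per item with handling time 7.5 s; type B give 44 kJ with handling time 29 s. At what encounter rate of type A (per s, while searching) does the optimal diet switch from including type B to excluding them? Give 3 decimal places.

0.270 per s

Drop type B once their profitability E₂/h₂ falls below the rate achievable on type A alone: E₂/h₂ = λE₁/(1 + λh₁).
Solve for λ: λE₁h₂ = E₂(1 + λh₁) → λ(E₁h₂ − E₂h₁) = E₂ → λ = E₂/(E₁h₂ − E₂h₁).
λ = 44/(17×29 − 44×7.5) = 44/163 = 0.2699 per s.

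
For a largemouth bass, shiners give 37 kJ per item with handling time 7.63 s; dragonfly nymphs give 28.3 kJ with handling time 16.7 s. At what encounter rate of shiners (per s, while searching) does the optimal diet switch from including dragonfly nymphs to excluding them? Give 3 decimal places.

0.070 per s

At the threshold, the rate on shiners alone equals the profitability of dragonfly nymphs: λ·37/(1 + λ·7.63) = 28.3/16.7 = 1.695.
Rearranging, λ(37 − 1.695×7.63) = 1.695, so λ = 1.695/24.07 = 0.0704 per s.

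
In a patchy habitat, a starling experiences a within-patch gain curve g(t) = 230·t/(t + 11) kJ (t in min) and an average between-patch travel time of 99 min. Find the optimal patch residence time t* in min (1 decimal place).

33.0 min

Maximise g(t)/(T+t): set derivative to zero → g'(t)(T+t) = g(t).
g'(t) = 230·11/(t + 11)². Setting 230·11/(t+11)² = 230t/[(t+11)(99+t)] gives 11(99+t) = t(t+11), so t² = 11×99 = 1089.
t* = √1089 = 33 min.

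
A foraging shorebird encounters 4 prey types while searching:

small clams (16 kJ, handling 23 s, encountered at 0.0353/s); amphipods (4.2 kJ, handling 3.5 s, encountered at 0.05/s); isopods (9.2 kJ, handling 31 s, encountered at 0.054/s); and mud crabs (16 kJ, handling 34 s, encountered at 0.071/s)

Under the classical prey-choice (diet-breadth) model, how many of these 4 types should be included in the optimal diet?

Rank by E/h (kJ/s): amphipods 1.2, small clams 0.696, mud crabs 0.471, isopods 0.297. Include each in turn until the next type's E/h falls below the running intake rate.
Rate on top 1: 0.1787. small clams: 0.696 > 0.1787 → include.
Rate on top 2: 0.39. mud crabs: 0.471 > 0.39 → include.
Rate on top 3: 0.4342. isopods: 0.297 < 0.4342 → exclude; stop.
Optimal diet: amphipods, small clams, mud crabs — 3 of 4 types.

3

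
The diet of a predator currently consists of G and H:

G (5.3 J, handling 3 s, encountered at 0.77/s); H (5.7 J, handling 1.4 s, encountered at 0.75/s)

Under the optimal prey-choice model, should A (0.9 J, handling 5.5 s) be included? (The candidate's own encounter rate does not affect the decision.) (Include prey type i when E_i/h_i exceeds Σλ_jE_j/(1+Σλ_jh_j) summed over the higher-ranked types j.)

On G and H alone, R = ΣλE/(1+Σλh) = 8.356/4.36 = 1.917 J/s.
Profitability of A: 0.9/5.5 = 0.1636 J/s.
Since 0.1636 < R, time spent handling A is better spent searching.

No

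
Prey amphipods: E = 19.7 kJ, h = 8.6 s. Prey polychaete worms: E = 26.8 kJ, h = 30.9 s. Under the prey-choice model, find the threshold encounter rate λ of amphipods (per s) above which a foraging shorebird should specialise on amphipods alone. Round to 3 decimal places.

Drop polychaete worms once their profitability E₂/h₂ falls below the rate achievable on amphipods alone: E₂/h₂ = λE₁/(1 + λh₁).
Solve for λ: λE₁h₂ = E₂(1 + λh₁) → λ(E₁h₂ − E₂h₁) = E₂ → λ = E₂/(E₁h₂ − E₂h₁).
λ = 26.8/(19.7×30.9 − 26.8×8.6) = 26.8/378.2 = 0.07085 per s.

0.071 per s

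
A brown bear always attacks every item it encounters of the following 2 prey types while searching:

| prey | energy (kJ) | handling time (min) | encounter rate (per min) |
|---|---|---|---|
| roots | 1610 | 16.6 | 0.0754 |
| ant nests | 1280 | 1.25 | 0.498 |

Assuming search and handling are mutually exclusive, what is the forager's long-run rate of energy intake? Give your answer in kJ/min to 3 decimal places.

264.021 kJ/min

Energy encountered per unit search time: 0.0754×1610 + 0.498×1280 = 758.8 kJ/min.
Handling time per unit search time: 0.0754×16.6 + 0.498×1.25 = 1.874.
Rate = 758.8/(1 + 1.874) = 264 kJ/min.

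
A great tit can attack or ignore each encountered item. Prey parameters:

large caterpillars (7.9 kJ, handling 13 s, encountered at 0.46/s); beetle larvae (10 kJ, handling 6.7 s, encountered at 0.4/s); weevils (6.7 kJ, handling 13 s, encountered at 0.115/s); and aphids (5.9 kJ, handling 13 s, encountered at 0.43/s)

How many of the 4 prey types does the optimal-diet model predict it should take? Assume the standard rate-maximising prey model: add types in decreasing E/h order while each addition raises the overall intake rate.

Profitabilities (E/h, kJ/s): beetle larvae 1.49, large caterpillars 0.608, weevils 0.515, aphids 0.454. Add prey in this order while the next type's profitability exceeds the intake rate on those already taken.
Rate on top 1: 1.087. large caterpillars: 0.608 < 1.087 → exclude; stop.
Optimal diet: beetle larvae — 1 of 4 types.

1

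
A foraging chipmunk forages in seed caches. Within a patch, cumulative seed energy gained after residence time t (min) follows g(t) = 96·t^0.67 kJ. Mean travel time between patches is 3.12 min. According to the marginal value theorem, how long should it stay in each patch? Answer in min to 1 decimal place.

Maximise g(t)/(T+t): set derivative to zero → g'(t)(T+t) = g(t).
g'(t) = 0.67·96·t^-0.33. Setting 0.67·96·t^-0.33 = 96·t^0.67/(3.12+t) gives 0.67(3.12+t) = t, so 0.33·t = 0.67×3.12.
t* = 0.67×3.12/0.33 = 6.335 min.

6.3 min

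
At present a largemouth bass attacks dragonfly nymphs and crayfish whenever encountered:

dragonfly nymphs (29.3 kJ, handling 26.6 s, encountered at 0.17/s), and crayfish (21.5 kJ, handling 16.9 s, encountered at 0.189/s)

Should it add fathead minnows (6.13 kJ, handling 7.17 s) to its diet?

No

On dragonfly nymphs and crayfish alone, R = ΣλE/(1+Σλh) = 9.045/8.716 = 1.038 kJ/s.
Profitability of fathead minnows: 6.13/7.17 = 0.855 kJ/s.
Since 0.855 < R, time spent handling fathead minnows is better spent searching.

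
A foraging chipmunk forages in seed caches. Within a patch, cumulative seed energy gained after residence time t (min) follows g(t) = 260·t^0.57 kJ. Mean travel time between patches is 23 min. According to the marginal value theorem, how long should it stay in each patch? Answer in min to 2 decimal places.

30.49 min

Optimal t* satisfies g'(t*) = g(t*)/(T + t*).
g'(t) = 0.57·260·t^-0.43. Setting 0.57·260·t^-0.43 = 260·t^0.57/(23+t) gives 0.57(23+t) = t, so 0.43·t = 0.57×23.
t* = 0.57×23/0.43 = 30.49 min.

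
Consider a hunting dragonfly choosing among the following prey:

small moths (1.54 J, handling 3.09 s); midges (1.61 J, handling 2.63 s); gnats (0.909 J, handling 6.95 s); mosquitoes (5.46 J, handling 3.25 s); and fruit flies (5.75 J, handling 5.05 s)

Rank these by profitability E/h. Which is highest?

mosquitoes

In descending order of E/h:
mosquitoes: 5.46/3.25 = 1.68 J/s
fruit flies: 5.75/5.05 = 1.14 J/s
midges: 1.61/2.63 = 0.612 J/s
small moths: 1.54/3.09 = 0.498 J/s
gnats: 0.909/6.95 = 0.131 J/s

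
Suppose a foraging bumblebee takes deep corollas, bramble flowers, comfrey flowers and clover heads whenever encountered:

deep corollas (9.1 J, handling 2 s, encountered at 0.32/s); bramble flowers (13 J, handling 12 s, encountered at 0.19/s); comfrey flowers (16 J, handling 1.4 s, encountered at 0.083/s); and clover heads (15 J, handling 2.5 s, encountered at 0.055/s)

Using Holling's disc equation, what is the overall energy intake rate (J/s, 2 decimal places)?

R = Σλ_iE_i / (1 + Σλ_ih_i)
Numerator: 0.32×9.1 + 0.19×13 + 0.083×16 + 0.055×15 = 7.535
Denominator: 1 + 0.32×2 + 0.19×12 + 0.083×1.4 + 0.055×2.5 = 4.174
R = 7.535/4.174 = 1.805 J/s

1.81 J/s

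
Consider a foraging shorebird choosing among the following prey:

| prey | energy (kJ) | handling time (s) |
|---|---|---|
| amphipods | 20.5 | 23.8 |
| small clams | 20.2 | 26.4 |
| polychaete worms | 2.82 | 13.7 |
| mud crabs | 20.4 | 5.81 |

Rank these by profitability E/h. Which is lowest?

Profitability E/h (kJ/s): amphipods = 20.5/23.8 = 0.861, small clams = 20.2/26.4 = 0.765, polychaete worms = 2.82/13.7 = 0.206, mud crabs = 20.4/5.81 = 3.51.
Ranked: mud crabs > amphipods > small clams > polychaete worms.

polychaete worms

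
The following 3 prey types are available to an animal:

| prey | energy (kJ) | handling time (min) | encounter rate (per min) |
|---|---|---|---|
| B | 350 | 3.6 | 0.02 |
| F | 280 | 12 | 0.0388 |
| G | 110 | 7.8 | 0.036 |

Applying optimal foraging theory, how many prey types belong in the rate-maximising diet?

Rank by E/h (kJ/min): B 97.2, F 23.3, G 14.1. Include each in turn until the next type's E/h falls below the running intake rate.
Rate on top 1: 6.53. F: 23.3 > 6.53 → include.
Rate on top 2: 11.62. G: 14.1 > 11.62 → include.
Optimal diet: B, F, G — 3 of 3 types.

3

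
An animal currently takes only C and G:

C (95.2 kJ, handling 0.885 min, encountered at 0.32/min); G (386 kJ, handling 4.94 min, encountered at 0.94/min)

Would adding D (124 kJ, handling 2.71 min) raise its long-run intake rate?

Intake rate on the current diet: R = (0.32×95.2 + 0.94×386) / (1 + 0.32×0.885 + 0.94×4.94) = 393.3/5.927 = 66.36 kJ/min.
D: E/h = 124/2.71 = 45.76 kJ/min.
Since 45.76 < R, time spent handling D is better spent searching.

No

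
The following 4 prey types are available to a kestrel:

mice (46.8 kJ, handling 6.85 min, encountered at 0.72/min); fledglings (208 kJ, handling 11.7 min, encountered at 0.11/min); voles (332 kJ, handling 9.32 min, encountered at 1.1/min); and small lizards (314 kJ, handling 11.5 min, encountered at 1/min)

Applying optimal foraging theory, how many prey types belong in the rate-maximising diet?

Profitabilities (E/h, kJ/min): voles 35.6, small lizards 27.3, fledglings 17.8, mice 6.83. Add prey in this order while the next type's profitability exceeds the intake rate on those already taken.
Rate on top 1: 32.46. small lizards: 27.3 < 32.46 → exclude; stop.
Optimal diet: voles — 1 of 4 types.

1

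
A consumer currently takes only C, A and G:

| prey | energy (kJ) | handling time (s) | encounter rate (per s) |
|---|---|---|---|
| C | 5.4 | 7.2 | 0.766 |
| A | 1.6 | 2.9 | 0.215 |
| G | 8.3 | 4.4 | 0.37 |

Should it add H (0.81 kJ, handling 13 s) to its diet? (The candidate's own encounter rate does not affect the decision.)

No

Intake rate on the current diet: R = (0.766×5.4 + 0.215×1.6 + 0.37×8.3) / (1 + 0.766×7.2 + 0.215×2.9 + 0.37×4.4) = 7.551/8.767 = 0.8614 kJ/s.
Profitability of H: 0.81/13 = 0.06231 kJ/s.
Since 0.06231 < R, time spent handling H is better spent searching.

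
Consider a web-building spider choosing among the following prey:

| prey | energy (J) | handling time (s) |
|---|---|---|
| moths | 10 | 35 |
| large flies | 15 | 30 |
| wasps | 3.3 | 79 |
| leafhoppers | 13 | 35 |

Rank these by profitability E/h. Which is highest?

large flies

In descending order of E/h:
large flies: 15/30 = 0.5 J/s
leafhoppers: 13/35 = 0.371 J/s
moths: 10/35 = 0.286 J/s
wasps: 3.3/79 = 0.0418 J/s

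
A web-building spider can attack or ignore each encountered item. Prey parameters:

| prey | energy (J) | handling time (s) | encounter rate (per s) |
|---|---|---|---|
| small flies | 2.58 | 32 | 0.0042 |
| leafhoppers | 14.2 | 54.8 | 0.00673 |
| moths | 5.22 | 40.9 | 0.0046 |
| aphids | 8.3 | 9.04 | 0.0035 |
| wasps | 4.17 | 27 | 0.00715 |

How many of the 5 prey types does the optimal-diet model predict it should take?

E/h in descending order: aphids 0.918, leafhoppers 0.259, wasps 0.154, moths 0.128, small flies 0.0806 J/s. The optimal diet is the largest prefix of this list for which every included type satisfies E_i/h_i > R on the types above it.
Rate on top 1: 0.02816. leafhoppers: 0.259 > 0.02816 → include.
Rate on top 2: 0.08898. wasps: 0.154 > 0.08898 → include.
Rate on top 3: 0.09691. moths: 0.128 > 0.09691 → include.
Rate on top 4: 0.1002. small flies: 0.0806 < 0.1002 → exclude; stop.
Optimal diet: aphids, leafhoppers, wasps, moths — 4 of 5 types.

4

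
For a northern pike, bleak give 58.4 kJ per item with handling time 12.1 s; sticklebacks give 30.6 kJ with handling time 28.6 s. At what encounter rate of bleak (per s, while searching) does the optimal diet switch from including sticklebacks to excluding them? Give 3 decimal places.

0.024 per s

Drop sticklebacks once their profitability E₂/h₂ falls below the rate achievable on bleak alone: E₂/h₂ = λE₁/(1 + λh₁).
Solve for λ: λE₁h₂ = E₂(1 + λh₁) → λ(E₁h₂ − E₂h₁) = E₂ → λ = E₂/(E₁h₂ − E₂h₁).
λ = 30.6/(58.4×28.6 − 30.6×12.1) = 30.6/1300 = 0.02354 per s.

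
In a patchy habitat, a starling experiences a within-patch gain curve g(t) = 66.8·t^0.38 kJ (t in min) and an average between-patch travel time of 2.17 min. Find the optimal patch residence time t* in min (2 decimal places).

1.33 min

By the marginal value theorem, leave when the instantaneous gain rate g'(t) equals the habitat-wide average g(t)/(T + t).
g'(t) = 0.38·66.8·t^-0.62. Setting 0.38·66.8·t^-0.62 = 66.8·t^0.38/(2.17+t) gives 0.38(2.17+t) = t, so 0.62·t = 0.38×2.17.
t* = 0.38×2.17/0.62 = 1.33 min.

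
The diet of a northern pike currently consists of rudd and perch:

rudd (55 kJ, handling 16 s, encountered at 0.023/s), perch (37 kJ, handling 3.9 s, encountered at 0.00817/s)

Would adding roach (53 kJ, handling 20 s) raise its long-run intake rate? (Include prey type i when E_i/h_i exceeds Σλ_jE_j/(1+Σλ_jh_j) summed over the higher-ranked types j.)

Yes

On rudd and perch alone, R = ΣλE/(1+Σλh) = 1.567/1.4 = 1.12 kJ/s.
Profitability of roach: 53/20 = 2.65 kJ/s.
Since 2.65 > R, including roach increases the long-run rate.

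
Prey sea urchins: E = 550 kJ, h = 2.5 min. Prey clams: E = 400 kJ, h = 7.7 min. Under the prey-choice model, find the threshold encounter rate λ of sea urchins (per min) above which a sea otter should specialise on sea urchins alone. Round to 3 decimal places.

The zero-one rule: include clams iff E₂/h₂ > λE₁/(1+λh₁). Equality gives the switch point.
λE₁h₂ = E₂ + λE₂h₁ ⇒ λ = E₂/(E₁h₂ − E₂h₁) = 400/(4235 − 1000) = 0.1236 per min.

0.124 per min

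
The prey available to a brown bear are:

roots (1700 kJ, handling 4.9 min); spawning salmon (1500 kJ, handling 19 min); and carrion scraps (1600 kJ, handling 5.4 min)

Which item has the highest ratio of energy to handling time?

Profitability E/h (kJ/min): roots = 1700/4.9 = 347, spawning salmon = 1500/19 = 78.9, carrion scraps = 1600/5.4 = 296.
Ranked: roots > carrion scraps > spawning salmon.

roots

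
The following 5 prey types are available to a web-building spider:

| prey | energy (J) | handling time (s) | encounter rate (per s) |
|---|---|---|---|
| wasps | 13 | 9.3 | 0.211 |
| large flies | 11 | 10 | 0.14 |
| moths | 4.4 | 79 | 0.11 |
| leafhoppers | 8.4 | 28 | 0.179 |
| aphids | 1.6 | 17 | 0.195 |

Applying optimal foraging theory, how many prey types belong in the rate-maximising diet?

Profitabilities (E/h, J/s): wasps 1.4, large flies 1.1, leafhoppers 0.3, aphids 0.0941, moths 0.0557. Add prey in this order while the next type's profitability exceeds the intake rate on those already taken.
Rate on top 1: 0.926. large flies: 1.1 > 0.926 → include.
Rate on top 2: 0.9818. leafhoppers: 0.3 < 0.9818 → exclude; stop.
Optimal diet: wasps, large flies — 2 of 5 types.

2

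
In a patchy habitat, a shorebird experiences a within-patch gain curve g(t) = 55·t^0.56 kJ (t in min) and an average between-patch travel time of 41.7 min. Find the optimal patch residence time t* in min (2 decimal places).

By the marginal value theorem, leave when the instantaneous gain rate g'(t) equals the habitat-wide average g(t)/(T + t).
g'(t) = 0.56·55·t^-0.44. Setting 0.56·55·t^-0.44 = 55·t^0.56/(41.7+t) gives 0.56(41.7+t) = t, so 0.44·t = 0.56×41.7.
t* = 0.56×41.7/0.44 = 53.07 min.

53.07 min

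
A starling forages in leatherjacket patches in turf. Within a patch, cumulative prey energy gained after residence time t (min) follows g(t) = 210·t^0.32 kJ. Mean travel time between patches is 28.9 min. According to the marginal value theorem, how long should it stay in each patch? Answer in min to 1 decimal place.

13.6 min

Maximise g(t)/(T+t): set derivative to zero → g'(t)(T+t) = g(t).
g'(t) = 0.32·210·t^-0.68. Setting 0.32·210·t^-0.68 = 210·t^0.32/(28.9+t) gives 0.32(28.9+t) = t, so 0.68·t = 0.32×28.9.
t* = 0.32×28.9/0.68 = 13.6 min.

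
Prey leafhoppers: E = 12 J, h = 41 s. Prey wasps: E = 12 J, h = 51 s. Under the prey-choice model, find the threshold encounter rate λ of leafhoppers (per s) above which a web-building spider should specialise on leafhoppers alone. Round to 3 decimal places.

The zero-one rule: include wasps iff E₂/h₂ > λE₁/(1+λh₁). Equality gives the switch point.
λE₁h₂ = E₂ + λE₂h₁ ⇒ λ = E₂/(E₁h₂ − E₂h₁) = 12/(612 − 492) = 0.1 per s.

0.100 per s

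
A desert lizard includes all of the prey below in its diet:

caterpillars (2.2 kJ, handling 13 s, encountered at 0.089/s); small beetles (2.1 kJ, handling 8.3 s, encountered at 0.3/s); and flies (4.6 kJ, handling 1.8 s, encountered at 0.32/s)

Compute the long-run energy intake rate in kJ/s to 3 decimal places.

0.440 kJ/s

Energy encountered per unit search time: 0.089×2.2 + 0.3×2.1 + 0.32×4.6 = 2.298 kJ/s.
Handling time per unit search time: 0.089×13 + 0.3×8.3 + 0.32×1.8 = 4.223.
Rate = 2.298/(1 + 4.223) = 0.4399 kJ/s.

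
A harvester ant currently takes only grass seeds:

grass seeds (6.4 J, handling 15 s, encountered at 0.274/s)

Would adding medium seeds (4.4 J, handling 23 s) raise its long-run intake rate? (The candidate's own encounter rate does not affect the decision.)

No

On grass seeds alone, R = ΣλE/(1+Σλh) = 1.754/5.11 = 0.3432 J/s.
Profitability of medium seeds: 4.4/23 = 0.1913 J/s.
Since 0.1913 < R, time spent handling medium seeds is better spent searching.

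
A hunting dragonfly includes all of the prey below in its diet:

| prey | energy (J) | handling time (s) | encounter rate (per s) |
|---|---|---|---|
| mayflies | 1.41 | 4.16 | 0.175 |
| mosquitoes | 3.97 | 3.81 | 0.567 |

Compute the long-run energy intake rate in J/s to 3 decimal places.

R = Σλ_iE_i / (1 + Σλ_ih_i)
Numerator: 0.175×1.41 + 0.567×3.97 = 2.498
Denominator: 1 + 0.175×4.16 + 0.567×3.81 = 3.888
R = 2.498/3.888 = 0.6424 J/s

0.642 J/s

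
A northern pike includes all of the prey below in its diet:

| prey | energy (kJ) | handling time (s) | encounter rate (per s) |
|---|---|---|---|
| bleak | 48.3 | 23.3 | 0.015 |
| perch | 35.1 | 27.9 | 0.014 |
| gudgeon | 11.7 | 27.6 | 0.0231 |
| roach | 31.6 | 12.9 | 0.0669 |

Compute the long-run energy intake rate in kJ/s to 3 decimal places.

R = Σλ_iE_i / (1 + Σλ_ih_i)
Numerator: 0.015×48.3 + 0.014×35.1 + 0.0231×11.7 + 0.0669×31.6 = 3.6
Denominator: 1 + 0.015×23.3 + 0.014×27.9 + 0.0231×27.6 + 0.0669×12.9 = 3.241
R = 3.6/3.241 = 1.111 kJ/s

1.111 kJ/s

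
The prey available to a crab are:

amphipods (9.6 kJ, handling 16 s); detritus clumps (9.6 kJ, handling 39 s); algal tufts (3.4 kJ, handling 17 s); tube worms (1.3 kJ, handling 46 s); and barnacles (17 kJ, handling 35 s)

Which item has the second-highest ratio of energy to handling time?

Profitability E/h (kJ/s): amphipods = 9.6/16 = 0.6, detritus clumps = 9.6/39 = 0.246, algal tufts = 3.4/17 = 0.2, tube worms = 1.3/46 = 0.0283, barnacles = 17/35 = 0.486.
Ranked: amphipods > barnacles > detritus clumps > algal tufts > tube worms.

barnacles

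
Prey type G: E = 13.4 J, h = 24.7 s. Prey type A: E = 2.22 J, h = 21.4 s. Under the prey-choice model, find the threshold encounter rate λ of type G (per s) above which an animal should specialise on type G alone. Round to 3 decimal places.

0.010 per s

Drop type A once their profitability E₂/h₂ falls below the rate achievable on type G alone: E₂/h₂ = λE₁/(1 + λh₁).
Solve for λ: λE₁h₂ = E₂(1 + λh₁) → λ(E₁h₂ − E₂h₁) = E₂ → λ = E₂/(E₁h₂ − E₂h₁).
λ = 2.22/(13.4×21.4 − 2.22×24.7) = 2.22/231.9 = 0.009572 per s.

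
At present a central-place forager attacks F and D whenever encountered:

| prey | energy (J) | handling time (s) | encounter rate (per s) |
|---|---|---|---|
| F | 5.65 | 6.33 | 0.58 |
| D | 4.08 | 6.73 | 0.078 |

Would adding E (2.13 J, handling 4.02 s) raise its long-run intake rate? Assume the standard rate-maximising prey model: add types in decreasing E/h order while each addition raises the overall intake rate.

On F and D alone, R = ΣλE/(1+Σλh) = 3.595/5.196 = 0.6919 J/s.
E: E/h = 2.13/4.02 = 0.5299 J/s.
0.5299 < 0.6919, so adding E would lower the average — exclude it.

No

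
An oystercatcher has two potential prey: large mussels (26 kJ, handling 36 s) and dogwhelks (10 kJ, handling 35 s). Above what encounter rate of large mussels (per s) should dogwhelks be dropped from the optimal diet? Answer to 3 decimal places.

0.018 per s

Drop dogwhelks once their profitability E₂/h₂ falls below the rate achievable on large mussels alone: E₂/h₂ = λE₁/(1 + λh₁).
Solve for λ: λE₁h₂ = E₂(1 + λh₁) → λ(E₁h₂ − E₂h₁) = E₂ → λ = E₂/(E₁h₂ − E₂h₁).
λ = 10/(26×35 − 10×36) = 10/550 = 0.01818 per s.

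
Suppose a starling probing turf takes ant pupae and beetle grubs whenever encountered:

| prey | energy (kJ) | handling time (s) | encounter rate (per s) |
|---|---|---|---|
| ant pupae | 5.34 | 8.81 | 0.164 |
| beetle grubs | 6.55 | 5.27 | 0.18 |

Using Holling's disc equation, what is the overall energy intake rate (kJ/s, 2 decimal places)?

R = Σλ_iE_i / (1 + Σλ_ih_i)
Numerator: 0.164×5.34 + 0.18×6.55 = 2.055
Denominator: 1 + 0.164×8.81 + 0.18×5.27 = 3.393
R = 2.055/3.393 = 0.6055 kJ/s

0.61 kJ/s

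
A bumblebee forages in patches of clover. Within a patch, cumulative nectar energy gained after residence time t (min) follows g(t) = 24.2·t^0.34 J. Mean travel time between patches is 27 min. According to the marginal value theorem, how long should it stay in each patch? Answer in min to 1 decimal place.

Maximise g(t)/(T+t): set derivative to zero → g'(t)(T+t) = g(t).
g'(t) = 0.34·24.2·t^-0.66. Setting 0.34·24.2·t^-0.66 = 24.2·t^0.34/(27+t) gives 0.34(27+t) = t, so 0.66·t = 0.34×27.
t* = 0.34×27/0.66 = 13.91 min.

13.9 min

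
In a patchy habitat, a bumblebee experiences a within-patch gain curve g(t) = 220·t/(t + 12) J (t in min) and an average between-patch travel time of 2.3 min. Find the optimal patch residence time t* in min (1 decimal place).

Maximise g(t)/(T+t): set derivative to zero → g'(t)(T+t) = g(t).
g'(t) = 220·12/(t + 12)². Setting 220·12/(t+12)² = 220t/[(t+12)(2.3+t)] gives 12(2.3+t) = t(t+12), so t² = 12×2.3 = 27.6.
t* = √27.6 = 5.254 min.

5.3 min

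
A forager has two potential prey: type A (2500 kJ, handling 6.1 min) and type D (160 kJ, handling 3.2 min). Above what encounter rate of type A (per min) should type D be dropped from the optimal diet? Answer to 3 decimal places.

0.023 per min

At the threshold, the rate on type A alone equals the profitability of type D: λ·2500/(1 + λ·6.1) = 160/3.2 = 50.
Rearranging, λ(2500 − 50×6.1) = 50, so λ = 50/2195 = 0.02278 per min.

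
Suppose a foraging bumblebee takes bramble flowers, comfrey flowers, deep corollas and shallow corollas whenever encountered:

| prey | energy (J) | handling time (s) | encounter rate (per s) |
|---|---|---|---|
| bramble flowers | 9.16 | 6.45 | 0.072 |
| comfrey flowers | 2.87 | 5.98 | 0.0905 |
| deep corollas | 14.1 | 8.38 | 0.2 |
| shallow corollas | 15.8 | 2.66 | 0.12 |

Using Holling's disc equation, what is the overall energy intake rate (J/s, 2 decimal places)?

Energy encountered per unit search time: 0.072×9.16 + 0.0905×2.87 + 0.2×14.1 + 0.12×15.8 = 5.635 J/s.
Handling time per unit search time: 0.072×6.45 + 0.0905×5.98 + 0.2×8.38 + 0.12×2.66 = 3.001.
Rate = 5.635/(1 + 3.001) = 1.409 J/s.

1.41 J/s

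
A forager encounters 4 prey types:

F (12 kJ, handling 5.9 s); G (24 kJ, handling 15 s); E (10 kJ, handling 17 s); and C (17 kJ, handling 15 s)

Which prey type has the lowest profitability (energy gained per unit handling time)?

Profitability E/h (kJ/s): F = 12/5.9 = 2.03, G = 24/15 = 1.6, E = 10/17 = 0.588, C = 17/15 = 1.13.
Ranked: F > G > C > E.

E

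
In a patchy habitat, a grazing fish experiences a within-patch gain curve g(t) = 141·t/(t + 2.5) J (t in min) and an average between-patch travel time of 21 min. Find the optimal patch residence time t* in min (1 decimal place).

Maximise g(t)/(T+t): set derivative to zero → g'(t)(T+t) = g(t).
g'(t) = 141·2.5/(t + 2.5)². Setting 141·2.5/(t+2.5)² = 141t/[(t+2.5)(21+t)] gives 2.5(21+t) = t(t+2.5), so t² = 2.5×21 = 52.5.
t* = √52.5 = 7.246 min.

7.2 min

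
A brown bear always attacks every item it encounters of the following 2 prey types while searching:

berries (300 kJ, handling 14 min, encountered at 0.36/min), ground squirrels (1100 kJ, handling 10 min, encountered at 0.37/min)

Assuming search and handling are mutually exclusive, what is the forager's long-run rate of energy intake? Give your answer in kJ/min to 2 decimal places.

R = Σλ_iE_i / (1 + Σλ_ih_i)
Numerator: 0.36×300 + 0.37×1100 = 515
Denominator: 1 + 0.36×14 + 0.37×10 = 9.74
R = 515/9.74 = 52.87 kJ/min

52.87 kJ/min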